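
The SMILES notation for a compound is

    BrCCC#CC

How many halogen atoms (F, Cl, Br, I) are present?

1

Halogen atoms appear at heavy-atom position 1 (1×Br).
Other groups present: 1 alkyne.
Halogen count: 1.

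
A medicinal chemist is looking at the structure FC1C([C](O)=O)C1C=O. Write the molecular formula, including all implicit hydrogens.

Walk through each heavy atom and fill implicit hydrogens from standard valence (C 4, N 3, O 2, S 2, halogen 1):
  atom 1: F (halogen, monovalent) → 0 H
  atom 2: C, bond orders sum to 3 (valence 4) → 1 H
  atom 3: C, bond orders sum to 3 (valence 4) → 1 H
  atom 4: C with explicit H count 0
  atom 5: O, bond orders sum to 1 (valence 2) → 1 H
  atom 6: O, bond orders sum to 2 (valence 2) → 0 H
  atom 7: C, bond orders sum to 3 (valence 4) → 1 H
  atom 8: C, bond orders sum to 3 (valence 4) → 1 H
  atom 9: O, bond orders sum to 2 (valence 2) → 0 H
Totals → C:5, H:5, F:1, O:3.

C5H5FO3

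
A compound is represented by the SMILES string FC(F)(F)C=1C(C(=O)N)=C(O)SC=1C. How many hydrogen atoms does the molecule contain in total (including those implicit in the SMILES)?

Walk through each heavy atom and fill implicit hydrogens from standard valence (C 4, N 3, O 2, S 2, halogen 1):
  atom 1: F (halogen, monovalent) → 0 H
  atom 2: C, bond orders sum to 4 (valence 4) → 0 H
  atom 3: F (halogen, monovalent) → 0 H
  atom 4: F (halogen, monovalent) → 0 H
  atom 5: C, bond orders sum to 4 (valence 4) → 0 H
  atom 6: C, bond orders sum to 4 (valence 4) → 0 H
  atom 7: C, bond orders sum to 4 (valence 4) → 0 H
  atom 8: O, bond orders sum to 2 (valence 2) → 0 H
  atom 9: N, bond orders sum to 1 (valence 3) → 2 H
  atom 10: C, bond orders sum to 4 (valence 4) → 0 H
  atom 11: O, bond orders sum to 1 (valence 2) → 1 H
  atom 12: S, bond orders sum to 2 (valence 2) → 0 H
  atom 13: C, bond orders sum to 4 (valence 4) → 0 H
  atom 14: C, bond orders sum to 1 (valence 4) → 3 H
Total hydrogens: 6.

6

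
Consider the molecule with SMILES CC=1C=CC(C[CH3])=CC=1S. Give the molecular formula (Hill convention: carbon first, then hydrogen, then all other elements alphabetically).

C9H12S

Walk through each heavy atom and fill implicit hydrogens from standard valence (C 4, N 3, O 2, S 2, halogen 1):
  atom 1: C, bond orders sum to 1 (valence 4) → 3 H
  atom 2: C, bond orders sum to 4 (valence 4) → 0 H
  atom 3: C, bond orders sum to 3 (valence 4) → 1 H
  atom 4: C, bond orders sum to 3 (valence 4) → 1 H
  atom 5: C, bond orders sum to 4 (valence 4) → 0 H
  atom 6: C, bond orders sum to 2 (valence 4) → 2 H
  atom 7: C with explicit H count 3
  atom 8: C, bond orders sum to 3 (valence 4) → 1 H
  atom 9: C, bond orders sum to 4 (valence 4) → 0 H
  atom 10: S, bond orders sum to 1 (valence 2) → 1 H
Totals → C:9, H:12, S:1.
In Hill order: C9H12S.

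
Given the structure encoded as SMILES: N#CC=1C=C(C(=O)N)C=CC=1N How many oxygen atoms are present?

Scan the SMILES for O atoms (remember two-letter symbols like Cl and Br are single atoms).
Oxygen count: 1.

1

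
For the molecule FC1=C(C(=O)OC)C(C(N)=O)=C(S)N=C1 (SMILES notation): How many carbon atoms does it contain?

Count every carbon token in the SMILES (each C, including those in ring-closure positions and inside branches).
Carbon count: 8.

8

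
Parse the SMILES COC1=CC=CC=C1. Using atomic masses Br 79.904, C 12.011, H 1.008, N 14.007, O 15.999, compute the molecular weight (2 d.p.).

First, the molecular formula is C7H8O (counting implicit H from valence).
  C: 7 × 12.011 = 84.077
  H: 8 × 1.008 = 8.064
  O: 1 × 15.999 = 15.999
Sum: 7×12.011 + 8×1.008 + 1×15.999 = 108.140 → 108.14 g/mol.

108.14 g/mol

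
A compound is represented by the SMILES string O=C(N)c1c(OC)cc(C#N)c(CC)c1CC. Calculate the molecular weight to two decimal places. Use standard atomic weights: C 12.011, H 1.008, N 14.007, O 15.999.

First, the molecular formula is C13H16N2O2 (counting implicit H from valence).
  C: 13 × 12.011 = 156.143
  H: 16 × 1.008 = 16.128
  N: 2 × 14.007 = 28.014
  O: 2 × 15.999 = 31.998
Sum: 13×12.011 + 16×1.008 + 2×14.007 + 2×15.999 = 232.283 → 232.28 g/mol.

232.28 g/mol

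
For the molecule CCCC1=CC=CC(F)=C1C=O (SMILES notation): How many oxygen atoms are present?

1

Scan the SMILES for O atoms (remember two-letter symbols like Cl and Br are single atoms).
Oxygen count: 1.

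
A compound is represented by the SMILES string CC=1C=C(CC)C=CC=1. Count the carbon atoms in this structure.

9

Count every carbon token in the SMILES (each C, including those in ring-closure positions and inside branches).
Carbon count: 9.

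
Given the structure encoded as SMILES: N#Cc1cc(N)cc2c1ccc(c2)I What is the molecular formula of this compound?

Walk through each heavy atom and fill implicit hydrogens from standard valence (C 4, N 3, O 2, S 2, halogen 1); for lowercase aromatic atoms, an aromatic c carries 1 H when it has two neighbours and 0 H with three, and aromatic n carries 0 H:
  atom 1: N, bond orders sum to 3 (valence 3) → 0 H
  atom 2: C, bond orders sum to 4 (valence 4) → 0 H
  atom 3: aromatic c, 3 neighbours → 0 H
  atom 4: aromatic c, 2 neighbours → 1 H
  atom 5: aromatic c, 3 neighbours → 0 H
  atom 6: N, bond orders sum to 1 (valence 3) → 2 H
  atom 7: aromatic c, 2 neighbours → 1 H
  atom 8: aromatic c, 3 neighbours → 0 H
  atom 9: aromatic c, 3 neighbours → 0 H
  atom 10: aromatic c, 2 neighbours → 1 H
  atom 11: aromatic c, 2 neighbours → 1 H
  atom 12: aromatic c, 3 neighbours → 0 H
  atom 13: aromatic c, 2 neighbours → 1 H
  atom 14: I (halogen, monovalent) → 0 H
Totals → C:11, H:7, I:1, N:2.

C11H7IN2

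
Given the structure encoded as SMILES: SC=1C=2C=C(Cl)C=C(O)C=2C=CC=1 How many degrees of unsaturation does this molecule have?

Molecular formula: C10H7ClOS.
DoU = (2C + 2 + N − H − X) / 2, where X is the halogen count and O/S are ignored.
    = (2·10 + 2 + 0 − 7 − 1) / 2 = 14 / 2 = 7.

7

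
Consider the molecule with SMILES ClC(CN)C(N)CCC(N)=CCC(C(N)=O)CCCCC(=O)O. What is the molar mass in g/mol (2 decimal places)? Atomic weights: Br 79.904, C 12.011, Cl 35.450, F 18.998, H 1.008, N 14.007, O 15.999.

First, the molecular formula is C15H29ClN4O3 (counting implicit H from valence).
  C: 15 × 12.011 = 180.165
  Cl: 1 × 35.450 = 35.450
  H: 29 × 1.008 = 29.232
  N: 4 × 14.007 = 56.028
  O: 3 × 15.999 = 47.997
Sum: 15×12.011 + 1×35.450 + 29×1.008 + 4×14.007 + 3×15.999 = 348.872 → 348.87 g/mol.

348.87 g/mol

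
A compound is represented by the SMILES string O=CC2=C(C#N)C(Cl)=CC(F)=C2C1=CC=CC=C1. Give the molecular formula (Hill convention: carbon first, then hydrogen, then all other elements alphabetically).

C14H7ClFNO

Walk through each heavy atom and fill implicit hydrogens from standard valence (C 4, N 3, O 2, S 2, halogen 1):
  atom 1: O, bond orders sum to 2 (valence 2) → 0 H
  atom 2: C, bond orders sum to 3 (valence 4) → 1 H
  atom 3: C, bond orders sum to 4 (valence 4) → 0 H
  atom 4: C, bond orders sum to 4 (valence 4) → 0 H
  atom 5: C, bond orders sum to 4 (valence 4) → 0 H
  atom 6: N, bond orders sum to 3 (valence 3) → 0 H
  atom 7: C, bond orders sum to 4 (valence 4) → 0 H
  atom 8: Cl (halogen, monovalent) → 0 H
  atom 9: C, bond orders sum to 3 (valence 4) → 1 H
  atom 10: C, bond orders sum to 4 (valence 4) → 0 H
  atom 11: F (halogen, monovalent) → 0 H
  atom 12: C, bond orders sum to 4 (valence 4) → 0 H
  atom 13: C, bond orders sum to 4 (valence 4) → 0 H
  atom 14: C, bond orders sum to 3 (valence 4) → 1 H
  atom 15: C, bond orders sum to 3 (valence 4) → 1 H
  atom 16: C, bond orders sum to 3 (valence 4) → 1 H
  atom 17: C, bond orders sum to 3 (valence 4) → 1 H
  atom 18: C, bond orders sum to 3 (valence 4) → 1 H
Totals → C:14, H:7, Cl:1, F:1, N:1, O:1.
In Hill order: C14H7ClFNO.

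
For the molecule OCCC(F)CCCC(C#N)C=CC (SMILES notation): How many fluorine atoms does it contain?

Scan the SMILES for F atoms (remember two-letter symbols like Cl and Br are single atoms).
Fluorine count: 1.

1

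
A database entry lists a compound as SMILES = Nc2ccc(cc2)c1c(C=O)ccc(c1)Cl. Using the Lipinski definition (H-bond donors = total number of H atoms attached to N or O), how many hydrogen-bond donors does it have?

Donors: find every N or O and count the H atoms it carries.
  atom 1 (N): bond orders sum to 1 → 2 H
  atom 11 (O): bond orders sum to 2 → 0 H
Lipinski HBD = 2.

2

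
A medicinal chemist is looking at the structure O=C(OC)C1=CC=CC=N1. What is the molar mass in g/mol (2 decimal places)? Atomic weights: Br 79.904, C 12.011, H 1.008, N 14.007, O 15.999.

137.14 g/mol

First, the molecular formula is C7H7NO2 (counting implicit H from valence).
  C: 7 × 12.011 = 84.077
  H: 7 × 1.008 = 7.056
  N: 1 × 14.007 = 14.007
  O: 2 × 15.999 = 31.998
Sum: 7×12.011 + 7×1.008 + 1×14.007 + 2×15.999 = 137.138 → 137.14 g/mol.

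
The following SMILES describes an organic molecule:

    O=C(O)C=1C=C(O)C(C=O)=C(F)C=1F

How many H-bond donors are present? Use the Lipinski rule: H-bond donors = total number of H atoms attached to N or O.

Donors: find every N or O and count the H atoms it carries.
  atom 1 (O): bond orders sum to 2 → 0 H
  atom 3 (O): bond orders sum to 1 → 1 H
  atom 7 (O): bond orders sum to 1 → 1 H
  atom 10 (O): bond orders sum to 2 → 0 H
Lipinski HBD = 2.

2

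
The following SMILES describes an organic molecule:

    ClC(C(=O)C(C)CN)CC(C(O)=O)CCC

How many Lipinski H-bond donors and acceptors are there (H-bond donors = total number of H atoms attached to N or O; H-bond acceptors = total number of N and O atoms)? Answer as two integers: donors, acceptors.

3, 4

Donors: find every N or O and count the H atoms it carries.
  atom 4 (O): bond orders sum to 2 → 0 H
  atom 8 (N): bond orders sum to 1 → 2 H
  atom 12 (O): bond orders sum to 1 → 1 H
  atom 13 (O): bond orders sum to 2 → 0 H
Lipinski HBD = 3.
Acceptors: N atoms = 1, O atoms = 3 → HBA = 4.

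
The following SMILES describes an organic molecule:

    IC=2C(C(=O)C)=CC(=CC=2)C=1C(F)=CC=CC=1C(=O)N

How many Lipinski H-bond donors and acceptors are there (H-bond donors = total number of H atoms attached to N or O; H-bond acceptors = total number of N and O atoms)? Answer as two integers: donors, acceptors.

Donors: find every N or O and count the H atoms it carries.
  atom 5 (O): bond orders sum to 2 → 0 H
  atom 19 (O): bond orders sum to 2 → 0 H
  atom 20 (N): bond orders sum to 1 → 2 H
Lipinski HBD = 2.
Acceptors: N atoms = 1, O atoms = 2 → HBA = 3.

2, 3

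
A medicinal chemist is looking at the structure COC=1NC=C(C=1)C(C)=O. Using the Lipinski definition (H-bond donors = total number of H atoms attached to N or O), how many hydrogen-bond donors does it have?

Donors: find every N or O and count the H atoms it carries.
  atom 2 (O): bond orders sum to 2 → 0 H
  atom 4 (N): bond orders sum to 2 → 1 H
  atom 10 (O): bond orders sum to 2 → 0 H
Lipinski HBD = 1.

1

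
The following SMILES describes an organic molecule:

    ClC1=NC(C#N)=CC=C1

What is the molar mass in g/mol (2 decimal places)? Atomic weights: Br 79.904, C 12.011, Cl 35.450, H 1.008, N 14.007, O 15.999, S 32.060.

138.55 g/mol

First, the molecular formula is C6H3ClN2 (counting implicit H from valence).
  C: 6 × 12.011 = 72.066
  Cl: 1 × 35.450 = 35.450
  H: 3 × 1.008 = 3.024
  N: 2 × 14.007 = 28.014
Sum: 6×12.011 + 1×35.450 + 3×1.008 + 2×14.007 = 138.554 → 138.55 g/mol.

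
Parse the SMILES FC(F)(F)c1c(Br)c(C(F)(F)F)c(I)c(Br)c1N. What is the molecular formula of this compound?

C8H2Br2F6IN

Walk through each heavy atom and fill implicit hydrogens from standard valence (C 4, N 3, O 2, S 2, halogen 1); for lowercase aromatic atoms, an aromatic c carries 1 H when it has two neighbours and 0 H with three, and aromatic n carries 0 H:
  atom 1: F (halogen, monovalent) → 0 H
  atom 2: C, bond orders sum to 4 (valence 4) → 0 H
  atom 3: F (halogen, monovalent) → 0 H
  atom 4: F (halogen, monovalent) → 0 H
  atom 5: aromatic c, 3 neighbours → 0 H
  atom 6: aromatic c, 3 neighbours → 0 H
  atom 7: Br (halogen, monovalent) → 0 H
  atom 8: aromatic c, 3 neighbours → 0 H
  atom 9: C, bond orders sum to 4 (valence 4) → 0 H
  atom 10: F (halogen, monovalent) → 0 H
  atom 11: F (halogen, monovalent) → 0 H
  atom 12: F (halogen, monovalent) → 0 H
  atom 13: aromatic c, 3 neighbours → 0 H
  atom 14: I (halogen, monovalent) → 0 H
  atom 15: aromatic c, 3 neighbours → 0 H
  atom 16: Br (halogen, monovalent) → 0 H
  atom 17: aromatic c, 3 neighbours → 0 H
  atom 18: N, bond orders sum to 1 (valence 3) → 2 H
Totals → C:8, H:2, Br:2, F:6, I:1, N:1.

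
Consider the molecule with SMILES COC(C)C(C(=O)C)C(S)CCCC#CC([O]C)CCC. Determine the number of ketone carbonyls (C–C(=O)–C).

1

The ketone motif appears at heavy-atom position 6 in the SMILES.
Other groups present: 1 alkyne, 2 ether, 1 thiol.
Ketone count: 1.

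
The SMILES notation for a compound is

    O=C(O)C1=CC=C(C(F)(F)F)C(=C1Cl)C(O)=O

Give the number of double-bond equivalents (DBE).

Molecular formula: C9H4ClF3O4.
DoU = (2C + 2 + N − H − X) / 2, where X is the halogen count and O/S are ignored.
    = (2·9 + 2 + 0 − 4 − 4) / 2 = 12 / 2 = 6.

6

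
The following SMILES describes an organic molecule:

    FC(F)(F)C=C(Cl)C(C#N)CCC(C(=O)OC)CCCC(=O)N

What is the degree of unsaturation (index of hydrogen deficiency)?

Molecular formula: C14H18ClF3N2O3.
DoU = (2C + 2 + N − H − X) / 2, where X is the halogen count and O/S are ignored.
    = (2·14 + 2 + 2 − 18 − 4) / 2 = 10 / 2 = 5.

5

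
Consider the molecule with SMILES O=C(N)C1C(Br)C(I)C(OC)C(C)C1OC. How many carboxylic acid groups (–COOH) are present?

0

Scan the SMILES for the carboxylic acid motif — none present.
Groups that are present: 1 amide, 2 ether.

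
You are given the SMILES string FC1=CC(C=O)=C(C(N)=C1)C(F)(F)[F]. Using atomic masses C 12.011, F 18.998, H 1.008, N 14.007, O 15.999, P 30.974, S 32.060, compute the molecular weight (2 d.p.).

207.13 g/mol

First, the molecular formula is C8H5F4NO (counting implicit H from valence).
  C: 8 × 12.011 = 96.088
  F: 4 × 18.998 = 75.992
  H: 5 × 1.008 = 5.040
  N: 1 × 14.007 = 14.007
  O: 1 × 15.999 = 15.999
Sum: 8×12.011 + 4×18.998 + 5×1.008 + 1×14.007 + 1×15.999 = 207.126 → 207.13 g/mol.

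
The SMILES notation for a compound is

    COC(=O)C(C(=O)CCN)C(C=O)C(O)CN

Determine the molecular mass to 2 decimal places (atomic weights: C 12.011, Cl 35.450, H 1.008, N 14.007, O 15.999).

First, the molecular formula is C10H18N2O5 (counting implicit H from valence).
  C: 10 × 12.011 = 120.110
  H: 18 × 1.008 = 18.144
  N: 2 × 14.007 = 28.014
  O: 5 × 15.999 = 79.995
Sum: 10×12.011 + 18×1.008 + 2×14.007 + 5×15.999 = 246.263 → 246.26 g/mol.

246.26 g/mol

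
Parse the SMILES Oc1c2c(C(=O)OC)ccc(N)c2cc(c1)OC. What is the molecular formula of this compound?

Walk through each heavy atom and fill implicit hydrogens from standard valence (C 4, N 3, O 2, S 2, halogen 1); for lowercase aromatic atoms, an aromatic c carries 1 H when it has two neighbours and 0 H with three, and aromatic n carries 0 H:
  atom 1: O, bond orders sum to 1 (valence 2) → 1 H
  atom 2: aromatic c, 3 neighbours → 0 H
  atom 3: aromatic c, 3 neighbours → 0 H
  atom 4: aromatic c, 3 neighbours → 0 H
  atom 5: C, bond orders sum to 4 (valence 4) → 0 H
  atom 6: O, bond orders sum to 2 (valence 2) → 0 H
  atom 7: O, bond orders sum to 2 (valence 2) → 0 H
  atom 8: C, bond orders sum to 1 (valence 4) → 3 H
  atom 9: aromatic c, 2 neighbours → 1 H
  atom 10: aromatic c, 2 neighbours → 1 H
  atom 11: aromatic c, 3 neighbours → 0 H
  atom 12: N, bond orders sum to 1 (valence 3) → 2 H
  atom 13: aromatic c, 3 neighbours → 0 H
  atom 14: aromatic c, 2 neighbours → 1 H
  atom 15: aromatic c, 3 neighbours → 0 H
  atom 16: aromatic c, 2 neighbours → 1 H
  atom 17: O, bond orders sum to 2 (valence 2) → 0 H
  atom 18: C, bond orders sum to 1 (valence 4) → 3 H
Totals → C:13, H:13, N:1, O:4.
In Hill order: C13H13NO4.

C13H13NO4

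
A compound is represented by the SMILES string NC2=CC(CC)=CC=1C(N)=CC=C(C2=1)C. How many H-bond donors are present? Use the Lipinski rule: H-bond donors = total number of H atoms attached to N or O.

4

Donors: find every N or O and count the H atoms it carries.
  atom 1 (N): bond orders sum to 1 → 2 H
  atom 10 (N): bond orders sum to 1 → 2 H
Lipinski HBD = 4.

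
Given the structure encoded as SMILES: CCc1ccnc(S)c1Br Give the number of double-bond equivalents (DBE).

4

Molecular formula: C7H8BrNS.
DoU = (2C + 2 + N − H − X) / 2, where X is the halogen count and O/S are ignored.
    = (2·7 + 2 + 1 − 8 − 1) / 2 = 8 / 2 = 4.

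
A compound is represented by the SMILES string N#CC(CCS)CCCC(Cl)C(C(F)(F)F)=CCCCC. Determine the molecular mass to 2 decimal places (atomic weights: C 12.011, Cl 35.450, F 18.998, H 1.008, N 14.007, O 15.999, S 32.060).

First, the molecular formula is C15H23ClF3NS (counting implicit H from valence).
  C: 15 × 12.011 = 180.165
  Cl: 1 × 35.450 = 35.450
  F: 3 × 18.998 = 56.994
  H: 23 × 1.008 = 23.184
  N: 1 × 14.007 = 14.007
  S: 1 × 32.060 = 32.060
Sum: 15×12.011 + 1×35.450 + 3×18.998 + 23×1.008 + 1×14.007 + 1×32.060 = 341.860 → 341.86 g/mol.

341.86 g/mol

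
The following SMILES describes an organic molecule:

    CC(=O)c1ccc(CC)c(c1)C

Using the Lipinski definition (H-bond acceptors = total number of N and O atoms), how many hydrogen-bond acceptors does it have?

N atoms: 0; O atoms: 1.
Lipinski HBA = 0 + 1 = 1.

1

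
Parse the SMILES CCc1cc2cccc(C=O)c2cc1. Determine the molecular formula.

C13H12O

Walk through each heavy atom and fill implicit hydrogens from standard valence (C 4, N 3, O 2, S 2, halogen 1); for lowercase aromatic atoms, an aromatic c carries 1 H when it has two neighbours and 0 H with three, and aromatic n carries 0 H:
  atom 1: C, bond orders sum to 1 (valence 4) → 3 H
  atom 2: C, bond orders sum to 2 (valence 4) → 2 H
  atom 3: aromatic c, 3 neighbours → 0 H
  atom 4: aromatic c, 2 neighbours → 1 H
  atom 5: aromatic c, 3 neighbours → 0 H
  atom 6: aromatic c, 2 neighbours → 1 H
  atom 7: aromatic c, 2 neighbours → 1 H
  atom 8: aromatic c, 2 neighbours → 1 H
  atom 9: aromatic c, 3 neighbours → 0 H
  atom 10: C, bond orders sum to 3 (valence 4) → 1 H
  atom 11: O, bond orders sum to 2 (valence 2) → 0 H
  atom 12: aromatic c, 3 neighbours → 0 H
  atom 13: aromatic c, 2 neighbours → 1 H
  atom 14: aromatic c, 2 neighbours → 1 H
Totals → C:13, H:12, O:1.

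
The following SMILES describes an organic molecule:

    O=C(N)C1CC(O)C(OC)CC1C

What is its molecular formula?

C9H17NO3

Walk through each heavy atom and fill implicit hydrogens from standard valence (C 4, N 3, O 2, S 2, halogen 1):
  atom 1: O, bond orders sum to 2 (valence 2) → 0 H
  atom 2: C, bond orders sum to 4 (valence 4) → 0 H
  atom 3: N, bond orders sum to 1 (valence 3) → 2 H
  atom 4: C, bond orders sum to 3 (valence 4) → 1 H
  atom 5: C, bond orders sum to 2 (valence 4) → 2 H
  atom 6: C, bond orders sum to 3 (valence 4) → 1 H
  atom 7: O, bond orders sum to 1 (valence 2) → 1 H
  atom 8: C, bond orders sum to 3 (valence 4) → 1 H
  atom 9: O, bond orders sum to 2 (valence 2) → 0 H
  atom 10: C, bond orders sum to 1 (valence 4) → 3 H
  atom 11: C, bond orders sum to 2 (valence 4) → 2 H
  atom 12: C, bond orders sum to 3 (valence 4) → 1 H
  atom 13: C, bond orders sum to 1 (valence 4) → 3 H
Totals → C:9, H:17, N:1, O:3.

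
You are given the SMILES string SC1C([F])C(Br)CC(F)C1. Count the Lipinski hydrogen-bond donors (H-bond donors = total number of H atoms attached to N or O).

Donors: find every N or O and count the H atoms it carries.
  (no N or O atoms present)
Lipinski HBD = 0.

0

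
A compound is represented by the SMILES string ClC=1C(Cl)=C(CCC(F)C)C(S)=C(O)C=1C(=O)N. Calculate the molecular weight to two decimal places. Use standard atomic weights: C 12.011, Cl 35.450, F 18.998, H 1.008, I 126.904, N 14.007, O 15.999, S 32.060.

First, the molecular formula is C11H12Cl2FNO2S (counting implicit H from valence).
  C: 11 × 12.011 = 132.121
  Cl: 2 × 35.450 = 70.900
  F: 1 × 18.998 = 18.998
  H: 12 × 1.008 = 12.096
  N: 1 × 14.007 = 14.007
  O: 2 × 15.999 = 31.998
  S: 1 × 32.060 = 32.060
Sum: 11×12.011 + 2×35.450 + 1×18.998 + 12×1.008 + 1×14.007 + 2×15.999 + 1×32.060 = 312.180 → 312.18 g/mol.

312.18 g/mol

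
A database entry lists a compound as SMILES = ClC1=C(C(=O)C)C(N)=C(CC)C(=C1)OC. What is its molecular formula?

C11H14ClNO2

Walk through each heavy atom and fill implicit hydrogens from standard valence (C 4, N 3, O 2, S 2, halogen 1):
  atom 1: Cl (halogen, monovalent) → 0 H
  atom 2: C, bond orders sum to 4 (valence 4) → 0 H
  atom 3: C, bond orders sum to 4 (valence 4) → 0 H
  atom 4: C, bond orders sum to 4 (valence 4) → 0 H
  atom 5: O, bond orders sum to 2 (valence 2) → 0 H
  atom 6: C, bond orders sum to 1 (valence 4) → 3 H
  atom 7: C, bond orders sum to 4 (valence 4) → 0 H
  atom 8: N, bond orders sum to 1 (valence 3) → 2 H
  atom 9: C, bond orders sum to 4 (valence 4) → 0 H
  atom 10: C, bond orders sum to 2 (valence 4) → 2 H
  atom 11: C, bond orders sum to 1 (valence 4) → 3 H
  atom 12: C, bond orders sum to 4 (valence 4) → 0 H
  atom 13: C, bond orders sum to 3 (valence 4) → 1 H
  atom 14: O, bond orders sum to 2 (valence 2) → 0 H
  atom 15: C, bond orders sum to 1 (valence 4) → 3 H
Totals → C:11, H:14, Cl:1, N:1, O:2.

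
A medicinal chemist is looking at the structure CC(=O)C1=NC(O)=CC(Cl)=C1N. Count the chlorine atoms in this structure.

1

Scan the SMILES for Cl atoms (remember two-letter symbols like Cl and Br are single atoms).
Chlorine count: 1.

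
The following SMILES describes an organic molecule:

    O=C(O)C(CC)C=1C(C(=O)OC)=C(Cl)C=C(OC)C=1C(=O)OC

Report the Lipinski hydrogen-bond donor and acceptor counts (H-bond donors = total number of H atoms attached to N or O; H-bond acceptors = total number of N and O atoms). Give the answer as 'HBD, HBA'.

1, 7

Donors: find every N or O and count the H atoms it carries.
  atom 1 (O): bond orders sum to 2 → 0 H
  atom 3 (O): bond orders sum to 1 → 1 H
  atom 10 (O): bond orders sum to 2 → 0 H
  atom 11 (O): bond orders sum to 2 → 0 H
  atom 17 (O): bond orders sum to 2 → 0 H
  atom 21 (O): bond orders sum to 2 → 0 H
  atom 22 (O): bond orders sum to 2 → 0 H
Lipinski HBD = 1.
Acceptors: N atoms = 0, O atoms = 7 → HBA = 7.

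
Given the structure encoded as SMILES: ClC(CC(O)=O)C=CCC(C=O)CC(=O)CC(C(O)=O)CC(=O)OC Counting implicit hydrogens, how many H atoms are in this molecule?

21

Walk through each heavy atom and fill implicit hydrogens from standard valence (C 4, N 3, O 2, S 2, halogen 1):
  atom 1: Cl (halogen, monovalent) → 0 H
  atom 2: C, bond orders sum to 3 (valence 4) → 1 H
  atom 3: C, bond orders sum to 2 (valence 4) → 2 H
  atom 4: C, bond orders sum to 4 (valence 4) → 0 H
  atom 5: O, bond orders sum to 1 (valence 2) → 1 H
  atom 6: O, bond orders sum to 2 (valence 2) → 0 H
  atom 7: C, bond orders sum to 3 (valence 4) → 1 H
  atom 8: C, bond orders sum to 3 (valence 4) → 1 H
  atom 9: C, bond orders sum to 2 (valence 4) → 2 H
  atom 10: C, bond orders sum to 3 (valence 4) → 1 H
  atom 11: C, bond orders sum to 3 (valence 4) → 1 H
  atom 12: O, bond orders sum to 2 (valence 2) → 0 H
  atom 13: C, bond orders sum to 2 (valence 4) → 2 H
  atom 14: C, bond orders sum to 4 (valence 4) → 0 H
  atom 15: O, bond orders sum to 2 (valence 2) → 0 H
  atom 16: C, bond orders sum to 2 (valence 4) → 2 H
  atom 17: C, bond orders sum to 3 (valence 4) → 1 H
  atom 18: C, bond orders sum to 4 (valence 4) → 0 H
  atom 19: O, bond orders sum to 1 (valence 2) → 1 H
  atom 20: O, bond orders sum to 2 (valence 2) → 0 H
  atom 21: C, bond orders sum to 2 (valence 4) → 2 H
  atom 22: C, bond orders sum to 4 (valence 4) → 0 H
  atom 23: O, bond orders sum to 2 (valence 2) → 0 H
  atom 24: O, bond orders sum to 2 (valence 2) → 0 H
  atom 25: C, bond orders sum to 1 (valence 4) → 3 H
Total hydrogens: 21.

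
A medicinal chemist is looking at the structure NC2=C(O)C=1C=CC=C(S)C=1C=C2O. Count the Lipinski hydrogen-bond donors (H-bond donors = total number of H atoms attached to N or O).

Donors: find every N or O and count the H atoms it carries.
  atom 1 (N): bond orders sum to 1 → 2 H
  atom 4 (O): bond orders sum to 1 → 1 H
  atom 14 (O): bond orders sum to 1 → 1 H
Lipinski HBD = 4.

4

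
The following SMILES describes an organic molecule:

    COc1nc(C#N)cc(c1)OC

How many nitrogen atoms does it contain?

2

Scan the SMILES for N atoms (remember two-letter symbols like Cl and Br are single atoms).
Nitrogen count: 2.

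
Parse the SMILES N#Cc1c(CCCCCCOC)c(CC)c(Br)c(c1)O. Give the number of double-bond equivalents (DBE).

Molecular formula: C16H22BrNO2.
DoU = (2C + 2 + N − H − X) / 2, where X is the halogen count and O/S are ignored.
    = (2·16 + 2 + 1 − 22 − 1) / 2 = 12 / 2 = 6.

6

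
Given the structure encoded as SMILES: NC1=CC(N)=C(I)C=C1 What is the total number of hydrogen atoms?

Walk through each heavy atom and fill implicit hydrogens from standard valence (C 4, N 3, O 2, S 2, halogen 1):
  atom 1: N, bond orders sum to 1 (valence 3) → 2 H
  atom 2: C, bond orders sum to 4 (valence 4) → 0 H
  atom 3: C, bond orders sum to 3 (valence 4) → 1 H
  atom 4: C, bond orders sum to 4 (valence 4) → 0 H
  atom 5: N, bond orders sum to 1 (valence 3) → 2 H
  atom 6: C, bond orders sum to 4 (valence 4) → 0 H
  atom 7: I (halogen, monovalent) → 0 H
  atom 8: C, bond orders sum to 3 (valence 4) → 1 H
  atom 9: C, bond orders sum to 3 (valence 4) → 1 H
Total hydrogens: 7.

7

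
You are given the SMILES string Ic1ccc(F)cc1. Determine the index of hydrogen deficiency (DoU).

Molecular formula: C6H4FI.
DoU = (2C + 2 + N − H − X) / 2, where X is the halogen count and O/S are ignored.
    = (2·6 + 2 + 0 − 4 − 2) / 2 = 8 / 2 = 4.

4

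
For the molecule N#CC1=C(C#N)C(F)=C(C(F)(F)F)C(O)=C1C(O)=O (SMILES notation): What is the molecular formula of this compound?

C10H2F4N2O3

Walk through each heavy atom and fill implicit hydrogens from standard valence (C 4, N 3, O 2, S 2, halogen 1):
  atom 1: N, bond orders sum to 3 (valence 3) → 0 H
  atom 2: C, bond orders sum to 4 (valence 4) → 0 H
  atom 3: C, bond orders sum to 4 (valence 4) → 0 H
  atom 4: C, bond orders sum to 4 (valence 4) → 0 H
  atom 5: C, bond orders sum to 4 (valence 4) → 0 H
  atom 6: N, bond orders sum to 3 (valence 3) → 0 H
  atom 7: C, bond orders sum to 4 (valence 4) → 0 H
  atom 8: F (halogen, monovalent) → 0 H
  atom 9: C, bond orders sum to 4 (valence 4) → 0 H
  atom 10: C, bond orders sum to 4 (valence 4) → 0 H
  atom 11: F (halogen, monovalent) → 0 H
  atom 12: F (halogen, monovalent) → 0 H
  atom 13: F (halogen, monovalent) → 0 H
  atom 14: C, bond orders sum to 4 (valence 4) → 0 H
  atom 15: O, bond orders sum to 1 (valence 2) → 1 H
  atom 16: C, bond orders sum to 4 (valence 4) → 0 H
  atom 17: C, bond orders sum to 4 (valence 4) → 0 H
  atom 18: O, bond orders sum to 1 (valence 2) → 1 H
  atom 19: O, bond orders sum to 2 (valence 2) → 0 H
Totals → C:10, H:2, F:4, N:2, O:3.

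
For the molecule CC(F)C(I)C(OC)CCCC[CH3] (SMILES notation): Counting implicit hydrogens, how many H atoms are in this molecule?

20

Walk through each heavy atom and fill implicit hydrogens from standard valence (C 4, N 3, O 2, S 2, halogen 1):
  atom 1: C, bond orders sum to 1 (valence 4) → 3 H
  atom 2: C, bond orders sum to 3 (valence 4) → 1 H
  atom 3: F (halogen, monovalent) → 0 H
  atom 4: C, bond orders sum to 3 (valence 4) → 1 H
  atom 5: I (halogen, monovalent) → 0 H
  atom 6: C, bond orders sum to 3 (valence 4) → 1 H
  atom 7: O, bond orders sum to 2 (valence 2) → 0 H
  atom 8: C, bond orders sum to 1 (valence 4) → 3 H
  atom 9: C, bond orders sum to 2 (valence 4) → 2 H
  atom 10: C, bond orders sum to 2 (valence 4) → 2 H
  atom 11: C, bond orders sum to 2 (valence 4) → 2 H
  atom 12: C, bond orders sum to 2 (valence 4) → 2 H
  atom 13: C with explicit H count 3
Total hydrogens: 20.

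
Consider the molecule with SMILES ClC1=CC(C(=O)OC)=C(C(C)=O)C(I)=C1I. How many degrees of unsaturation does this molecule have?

6

Molecular formula: C10H7ClI2O3.
DoU = (2C + 2 + N − H − X) / 2, where X is the halogen count and O/S are ignored.
    = (2·10 + 2 + 0 − 7 − 3) / 2 = 12 / 2 = 6.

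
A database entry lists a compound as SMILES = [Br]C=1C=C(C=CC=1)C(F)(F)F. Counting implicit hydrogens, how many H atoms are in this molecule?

Walk through each heavy atom and fill implicit hydrogens from standard valence (C 4, N 3, O 2, S 2, halogen 1):
  atom 1: Br with explicit H count 0
  atom 2: C, bond orders sum to 4 (valence 4) → 0 H
  atom 3: C, bond orders sum to 3 (valence 4) → 1 H
  atom 4: C, bond orders sum to 4 (valence 4) → 0 H
  atom 5: C, bond orders sum to 3 (valence 4) → 1 H
  atom 6: C, bond orders sum to 3 (valence 4) → 1 H
  atom 7: C, bond orders sum to 3 (valence 4) → 1 H
  atom 8: C, bond orders sum to 4 (valence 4) → 0 H
  atom 9: F (halogen, monovalent) → 0 H
  atom 10: F (halogen, monovalent) → 0 H
  atom 11: F (halogen, monovalent) → 0 H
Total hydrogens: 4.

4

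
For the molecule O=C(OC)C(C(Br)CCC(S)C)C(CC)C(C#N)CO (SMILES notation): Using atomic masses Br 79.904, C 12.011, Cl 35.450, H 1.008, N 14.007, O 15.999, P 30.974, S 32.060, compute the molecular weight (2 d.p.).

366.31 g/mol

First, the molecular formula is C14H24BrNO3S (counting implicit H from valence).
  Br: 1 × 79.904 = 79.904
  C: 14 × 12.011 = 168.154
  H: 24 × 1.008 = 24.192
  N: 1 × 14.007 = 14.007
  O: 3 × 15.999 = 47.997
  S: 1 × 32.060 = 32.060
Sum: 1×79.904 + 14×12.011 + 24×1.008 + 1×14.007 + 3×15.999 + 1×32.060 = 366.314 → 366.31 g/mol.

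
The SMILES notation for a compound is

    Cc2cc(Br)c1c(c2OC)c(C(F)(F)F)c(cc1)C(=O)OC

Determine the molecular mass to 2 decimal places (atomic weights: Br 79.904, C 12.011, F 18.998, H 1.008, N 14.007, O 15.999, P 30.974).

377.16 g/mol

First, the molecular formula is C15H12BrF3O3 (counting implicit H from valence).
  Br: 1 × 79.904 = 79.904
  C: 15 × 12.011 = 180.165
  F: 3 × 18.998 = 56.994
  H: 12 × 1.008 = 12.096
  O: 3 × 15.999 = 47.997
Sum: 1×79.904 + 15×12.011 + 3×18.998 + 12×1.008 + 3×15.999 = 377.156 → 377.16 g/mol.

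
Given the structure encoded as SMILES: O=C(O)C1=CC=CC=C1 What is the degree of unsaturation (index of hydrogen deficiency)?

Molecular formula: C7H6O2.
DoU = (2C + 2 + N − H − X) / 2, where X is the halogen count and O/S are ignored.
    = (2·7 + 2 + 0 − 6 − 0) / 2 = 10 / 2 = 5.

5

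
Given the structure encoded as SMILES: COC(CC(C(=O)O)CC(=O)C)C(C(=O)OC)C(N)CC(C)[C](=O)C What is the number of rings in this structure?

0

In SMILES, each pair of matching ring-closure digits denotes one ring-closing bond; the number of such bonds equals the number of independent rings.
Ring-closure bonds here: 0.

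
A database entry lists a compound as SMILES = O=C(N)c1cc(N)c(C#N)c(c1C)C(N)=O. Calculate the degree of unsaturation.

8

Molecular formula: C10H10N4O2.
DoU = (2C + 2 + N − H − X) / 2, where X is the halogen count and O/S are ignored.
    = (2·10 + 2 + 4 − 10 − 0) / 2 = 16 / 2 = 8.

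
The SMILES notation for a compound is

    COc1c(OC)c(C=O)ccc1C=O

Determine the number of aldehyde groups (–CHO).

2

The aldehyde motif appears at heavy-atom positions 8, 13 in the SMILES.
Other groups present: 2 ether.
Aldehyde count: 2.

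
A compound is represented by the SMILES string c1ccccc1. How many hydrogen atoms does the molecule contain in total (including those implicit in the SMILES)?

6

Walk through each heavy atom and fill implicit hydrogens from standard valence (C 4, N 3, O 2, S 2, halogen 1); for lowercase aromatic atoms, an aromatic c carries 1 H when it has two neighbours and 0 H with three, and aromatic n carries 0 H:
  atom 1: aromatic c, 2 neighbours → 1 H
  atom 2: aromatic c, 2 neighbours → 1 H
  atom 3: aromatic c, 2 neighbours → 1 H
  atom 4: aromatic c, 2 neighbours → 1 H
  atom 5: aromatic c, 2 neighbours → 1 H
  atom 6: aromatic c, 2 neighbours → 1 H
Total hydrogens: 6.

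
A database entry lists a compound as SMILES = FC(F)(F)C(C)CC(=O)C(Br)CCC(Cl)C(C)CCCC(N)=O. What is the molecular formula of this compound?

Walk through each heavy atom and fill implicit hydrogens from standard valence (C 4, N 3, O 2, S 2, halogen 1):
  atom 1: F (halogen, monovalent) → 0 H
  atom 2: C, bond orders sum to 4 (valence 4) → 0 H
  atom 3: F (halogen, monovalent) → 0 H
  atom 4: F (halogen, monovalent) → 0 H
  atom 5: C, bond orders sum to 3 (valence 4) → 1 H
  atom 6: C, bond orders sum to 1 (valence 4) → 3 H
  atom 7: C, bond orders sum to 2 (valence 4) → 2 H
  atom 8: C, bond orders sum to 4 (valence 4) → 0 H
  atom 9: O, bond orders sum to 2 (valence 2) → 0 H
  atom 10: C, bond orders sum to 3 (valence 4) → 1 H
  atom 11: Br (halogen, monovalent) → 0 H
  atom 12: C, bond orders sum to 2 (valence 4) → 2 H
  atom 13: C, bond orders sum to 2 (valence 4) → 2 H
  atom 14: C, bond orders sum to 3 (valence 4) → 1 H
  atom 15: Cl (halogen, monovalent) → 0 H
  atom 16: C, bond orders sum to 3 (valence 4) → 1 H
  atom 17: C, bond orders sum to 1 (valence 4) → 3 H
  atom 18: C, bond orders sum to 2 (valence 4) → 2 H
  atom 19: C, bond orders sum to 2 (valence 4) → 2 H
  atom 20: C, bond orders sum to 2 (valence 4) → 2 H
  atom 21: C, bond orders sum to 4 (valence 4) → 0 H
  atom 22: N, bond orders sum to 1 (valence 3) → 2 H
  atom 23: O, bond orders sum to 2 (valence 2) → 0 H
Totals → C:15, H:24, Br:1, Cl:1, F:3, N:1, O:2.

C15H24BrClF3NO2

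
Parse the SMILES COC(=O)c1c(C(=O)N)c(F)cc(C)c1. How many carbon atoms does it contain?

10

Count every carbon token in the SMILES (each C, including those in ring-closure positions and inside branches).
Carbon count: 10.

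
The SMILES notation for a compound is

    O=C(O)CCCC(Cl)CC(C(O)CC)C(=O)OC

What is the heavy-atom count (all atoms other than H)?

18

Every atom symbol written in the SMILES (organic subset) is one heavy atom; implicit H are not written.
Heavy atoms by element → C:12, Cl:1, O:5.
Total: 18.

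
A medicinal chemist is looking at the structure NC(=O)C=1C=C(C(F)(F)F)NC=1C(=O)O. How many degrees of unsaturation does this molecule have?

5

Molecular formula: C7H5F3N2O3.
DoU = (2C + 2 + N − H − X) / 2, where X is the halogen count and O/S are ignored.
    = (2·7 + 2 + 2 − 5 − 3) / 2 = 10 / 2 = 5.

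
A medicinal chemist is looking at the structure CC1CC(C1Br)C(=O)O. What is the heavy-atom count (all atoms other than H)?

9

Every atom symbol written in the SMILES (organic subset) is one heavy atom; implicit H are not written.
Heavy atoms by element → Br:1, C:6, O:2.
Total: 9.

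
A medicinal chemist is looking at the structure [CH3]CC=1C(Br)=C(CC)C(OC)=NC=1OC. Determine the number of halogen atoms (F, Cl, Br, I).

1

Halogen atoms appear at heavy-atom position 5 (1×Br).
Other groups present: 2 ether.
Halogen count: 1.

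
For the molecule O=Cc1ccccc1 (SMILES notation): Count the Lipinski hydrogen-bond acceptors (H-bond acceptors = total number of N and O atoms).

N atoms: 0; O atoms: 1.
Lipinski HBA = 0 + 1 = 1.

1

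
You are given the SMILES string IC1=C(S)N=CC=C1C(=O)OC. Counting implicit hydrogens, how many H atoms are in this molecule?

6

Walk through each heavy atom and fill implicit hydrogens from standard valence (C 4, N 3, O 2, S 2, halogen 1):
  atom 1: I (halogen, monovalent) → 0 H
  atom 2: C, bond orders sum to 4 (valence 4) → 0 H
  atom 3: C, bond orders sum to 4 (valence 4) → 0 H
  atom 4: S, bond orders sum to 1 (valence 2) → 1 H
  atom 5: N, bond orders sum to 3 (valence 3) → 0 H
  atom 6: C, bond orders sum to 3 (valence 4) → 1 H
  atom 7: C, bond orders sum to 3 (valence 4) → 1 H
  atom 8: C, bond orders sum to 4 (valence 4) → 0 H
  atom 9: C, bond orders sum to 4 (valence 4) → 0 H
  atom 10: O, bond orders sum to 2 (valence 2) → 0 H
  atom 11: O, bond orders sum to 2 (valence 2) → 0 H
  atom 12: C, bond orders sum to 1 (valence 4) → 3 H
Total hydrogens: 6.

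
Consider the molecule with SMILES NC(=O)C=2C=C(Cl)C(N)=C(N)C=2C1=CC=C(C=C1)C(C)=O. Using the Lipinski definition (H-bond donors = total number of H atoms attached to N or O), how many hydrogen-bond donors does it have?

6

Donors: find every N or O and count the H atoms it carries.
  atom 1 (N): bond orders sum to 1 → 2 H
  atom 3 (O): bond orders sum to 2 → 0 H
  atom 9 (N): bond orders sum to 1 → 2 H
  atom 11 (N): bond orders sum to 1 → 2 H
  atom 21 (O): bond orders sum to 2 → 0 H
Lipinski HBD = 6.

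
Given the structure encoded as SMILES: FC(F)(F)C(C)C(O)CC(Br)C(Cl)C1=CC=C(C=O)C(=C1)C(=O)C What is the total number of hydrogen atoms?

Walk through each heavy atom and fill implicit hydrogens from standard valence (C 4, N 3, O 2, S 2, halogen 1):
  atom 1: F (halogen, monovalent) → 0 H
  atom 2: C, bond orders sum to 4 (valence 4) → 0 H
  atom 3: F (halogen, monovalent) → 0 H
  atom 4: F (halogen, monovalent) → 0 H
  atom 5: C, bond orders sum to 3 (valence 4) → 1 H
  atom 6: C, bond orders sum to 1 (valence 4) → 3 H
  atom 7: C, bond orders sum to 3 (valence 4) → 1 H
  atom 8: O, bond orders sum to 1 (valence 2) → 1 H
  atom 9: C, bond orders sum to 2 (valence 4) → 2 H
  atom 10: C, bond orders sum to 3 (valence 4) → 1 H
  atom 11: Br (halogen, monovalent) → 0 H
  atom 12: C, bond orders sum to 3 (valence 4) → 1 H
  atom 13: Cl (halogen, monovalent) → 0 H
  atom 14: C, bond orders sum to 4 (valence 4) → 0 H
  atom 15: C, bond orders sum to 3 (valence 4) → 1 H
  atom 16: C, bond orders sum to 3 (valence 4) → 1 H
  atom 17: C, bond orders sum to 4 (valence 4) → 0 H
  atom 18: C, bond orders sum to 3 (valence 4) → 1 H
  atom 19: O, bond orders sum to 2 (valence 2) → 0 H
  atom 20: C, bond orders sum to 4 (valence 4) → 0 H
  atom 21: C, bond orders sum to 3 (valence 4) → 1 H
  atom 22: C, bond orders sum to 4 (valence 4) → 0 H
  atom 23: O, bond orders sum to 2 (valence 2) → 0 H
  atom 24: C, bond orders sum to 1 (valence 4) → 3 H
Total hydrogens: 17.

17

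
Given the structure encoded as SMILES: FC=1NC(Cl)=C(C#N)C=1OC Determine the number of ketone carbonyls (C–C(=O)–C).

0

Scan the SMILES for the ketone motif — none present.
Groups that are present: 1 ether, 1 nitrile.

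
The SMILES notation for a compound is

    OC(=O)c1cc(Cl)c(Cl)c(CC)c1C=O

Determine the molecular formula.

C10H8Cl2O3

Walk through each heavy atom and fill implicit hydrogens from standard valence (C 4, N 3, O 2, S 2, halogen 1); for lowercase aromatic atoms, an aromatic c carries 1 H when it has two neighbours and 0 H with three, and aromatic n carries 0 H:
  atom 1: O, bond orders sum to 1 (valence 2) → 1 H
  atom 2: C, bond orders sum to 4 (valence 4) → 0 H
  atom 3: O, bond orders sum to 2 (valence 2) → 0 H
  atom 4: aromatic c, 3 neighbours → 0 H
  atom 5: aromatic c, 2 neighbours → 1 H
  atom 6: aromatic c, 3 neighbours → 0 H
  atom 7: Cl (halogen, monovalent) → 0 H
  atom 8: aromatic c, 3 neighbours → 0 H
  atom 9: Cl (halogen, monovalent) → 0 H
  atom 10: aromatic c, 3 neighbours → 0 H
  atom 11: C, bond orders sum to 2 (valence 4) → 2 H
  atom 12: C, bond orders sum to 1 (valence 4) → 3 H
  atom 13: aromatic c, 3 neighbours → 0 H
  atom 14: C, bond orders sum to 3 (valence 4) → 1 H
  atom 15: O, bond orders sum to 2 (valence 2) → 0 H
Totals → C:10, H:8, Cl:2, O:3.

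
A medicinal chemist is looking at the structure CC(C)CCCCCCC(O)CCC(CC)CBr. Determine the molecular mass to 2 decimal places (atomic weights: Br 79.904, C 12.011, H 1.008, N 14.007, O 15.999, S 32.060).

321.34 g/mol

First, the molecular formula is C16H33BrO (counting implicit H from valence).
  Br: 1 × 79.904 = 79.904
  C: 16 × 12.011 = 192.176
  H: 33 × 1.008 = 33.264
  O: 1 × 15.999 = 15.999
Sum: 1×79.904 + 16×12.011 + 33×1.008 + 1×15.999 = 321.343 → 321.34 g/mol.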